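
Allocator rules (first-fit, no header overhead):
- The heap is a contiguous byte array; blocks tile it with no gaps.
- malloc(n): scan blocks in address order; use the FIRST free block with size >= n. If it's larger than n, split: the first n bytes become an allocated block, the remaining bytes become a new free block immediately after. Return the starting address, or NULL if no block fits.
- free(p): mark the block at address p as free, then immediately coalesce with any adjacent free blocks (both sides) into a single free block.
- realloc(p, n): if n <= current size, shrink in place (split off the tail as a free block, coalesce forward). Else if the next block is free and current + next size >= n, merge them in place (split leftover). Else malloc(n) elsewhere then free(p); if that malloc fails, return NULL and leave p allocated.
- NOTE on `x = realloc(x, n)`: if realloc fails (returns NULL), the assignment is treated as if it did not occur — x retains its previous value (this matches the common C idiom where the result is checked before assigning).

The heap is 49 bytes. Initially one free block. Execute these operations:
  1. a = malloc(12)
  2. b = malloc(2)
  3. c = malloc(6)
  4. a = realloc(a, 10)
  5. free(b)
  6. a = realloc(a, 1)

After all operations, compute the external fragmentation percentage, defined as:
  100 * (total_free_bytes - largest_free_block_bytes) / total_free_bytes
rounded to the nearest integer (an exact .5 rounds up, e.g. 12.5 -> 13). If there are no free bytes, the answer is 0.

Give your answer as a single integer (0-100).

Op 1: a = malloc(12) -> a = 0; heap: [0-11 ALLOC][12-48 FREE]
Op 2: b = malloc(2) -> b = 12; heap: [0-11 ALLOC][12-13 ALLOC][14-48 FREE]
Op 3: c = malloc(6) -> c = 14; heap: [0-11 ALLOC][12-13 ALLOC][14-19 ALLOC][20-48 FREE]
Op 4: a = realloc(a, 10) -> a = 0; heap: [0-9 ALLOC][10-11 FREE][12-13 ALLOC][14-19 ALLOC][20-48 FREE]
Op 5: free(b) -> (freed b); heap: [0-9 ALLOC][10-13 FREE][14-19 ALLOC][20-48 FREE]
Op 6: a = realloc(a, 1) -> a = 0; heap: [0-0 ALLOC][1-13 FREE][14-19 ALLOC][20-48 FREE]
Free blocks: [13 29] total_free=42 largest=29 -> 100*(42-29)/42 = 1300/42 ≈ 30.952 -> rounds to 31

Answer: 31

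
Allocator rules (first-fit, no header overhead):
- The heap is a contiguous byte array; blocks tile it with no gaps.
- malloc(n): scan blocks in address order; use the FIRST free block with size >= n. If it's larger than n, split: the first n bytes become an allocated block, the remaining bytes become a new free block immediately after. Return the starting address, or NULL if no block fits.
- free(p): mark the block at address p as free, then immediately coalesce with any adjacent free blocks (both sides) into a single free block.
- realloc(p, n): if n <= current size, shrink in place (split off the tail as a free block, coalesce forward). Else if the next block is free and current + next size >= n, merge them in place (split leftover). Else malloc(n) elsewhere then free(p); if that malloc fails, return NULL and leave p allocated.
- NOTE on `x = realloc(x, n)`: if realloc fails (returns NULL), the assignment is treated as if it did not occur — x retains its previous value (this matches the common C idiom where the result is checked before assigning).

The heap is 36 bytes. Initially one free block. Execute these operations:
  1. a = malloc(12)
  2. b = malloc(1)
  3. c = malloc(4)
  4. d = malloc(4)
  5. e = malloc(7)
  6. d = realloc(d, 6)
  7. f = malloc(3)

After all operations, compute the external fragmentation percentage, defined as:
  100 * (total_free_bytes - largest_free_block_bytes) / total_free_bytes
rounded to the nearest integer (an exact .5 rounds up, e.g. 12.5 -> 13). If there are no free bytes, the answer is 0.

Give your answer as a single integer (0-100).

Op 1: a = malloc(12) -> a = 0; heap: [0-11 ALLOC][12-35 FREE]
Op 2: b = malloc(1) -> b = 12; heap: [0-11 ALLOC][12-12 ALLOC][13-35 FREE]
Op 3: c = malloc(4) -> c = 13; heap: [0-11 ALLOC][12-12 ALLOC][13-16 ALLOC][17-35 FREE]
Op 4: d = malloc(4) -> d = 17; heap: [0-11 ALLOC][12-12 ALLOC][13-16 ALLOC][17-20 ALLOC][21-35 FREE]
Op 5: e = malloc(7) -> e = 21; heap: [0-11 ALLOC][12-12 ALLOC][13-16 ALLOC][17-20 ALLOC][21-27 ALLOC][28-35 FREE]
Op 6: d = realloc(d, 6) -> d = 28; heap: [0-11 ALLOC][12-12 ALLOC][13-16 ALLOC][17-20 FREE][21-27 ALLOC][28-33 ALLOC][34-35 FREE]
Op 7: f = malloc(3) -> f = 17; heap: [0-11 ALLOC][12-12 ALLOC][13-16 ALLOC][17-19 ALLOC][20-20 FREE][21-27 ALLOC][28-33 ALLOC][34-35 FREE]
Free blocks: [1 2] total_free=3 largest=2 -> 100*(3-2)/3 = 100/3 ≈ 33.333 -> rounds to 33

Answer: 33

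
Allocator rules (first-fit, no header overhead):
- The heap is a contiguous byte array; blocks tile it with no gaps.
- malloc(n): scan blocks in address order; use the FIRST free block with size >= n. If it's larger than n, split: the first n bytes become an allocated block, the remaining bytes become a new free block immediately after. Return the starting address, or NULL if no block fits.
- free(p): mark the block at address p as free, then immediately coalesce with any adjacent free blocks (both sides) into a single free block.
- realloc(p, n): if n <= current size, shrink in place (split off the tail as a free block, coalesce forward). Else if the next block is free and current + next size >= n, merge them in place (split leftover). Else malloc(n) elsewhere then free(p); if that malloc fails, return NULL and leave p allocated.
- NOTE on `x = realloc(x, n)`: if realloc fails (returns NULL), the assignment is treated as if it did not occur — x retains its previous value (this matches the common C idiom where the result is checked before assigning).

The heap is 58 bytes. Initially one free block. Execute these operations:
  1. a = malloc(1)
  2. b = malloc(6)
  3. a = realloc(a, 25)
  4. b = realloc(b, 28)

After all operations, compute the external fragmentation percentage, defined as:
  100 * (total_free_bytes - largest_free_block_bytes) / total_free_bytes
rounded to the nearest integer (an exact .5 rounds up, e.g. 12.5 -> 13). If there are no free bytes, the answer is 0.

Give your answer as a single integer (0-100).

Answer: 4

Derivation:
Op 1: a = malloc(1) -> a = 0; heap: [0-0 ALLOC][1-57 FREE]
Op 2: b = malloc(6) -> b = 1; heap: [0-0 ALLOC][1-6 ALLOC][7-57 FREE]
Op 3: a = realloc(a, 25) -> a = 7; heap: [0-0 FREE][1-6 ALLOC][7-31 ALLOC][32-57 FREE]
Op 4: b = realloc(b, 28) -> NULL (b unchanged); heap: [0-0 FREE][1-6 ALLOC][7-31 ALLOC][32-57 FREE]
Free blocks: [1 26] total_free=27 largest=26 -> 100*(27-26)/27 = 100/27 ≈ 3.704 -> rounds to 4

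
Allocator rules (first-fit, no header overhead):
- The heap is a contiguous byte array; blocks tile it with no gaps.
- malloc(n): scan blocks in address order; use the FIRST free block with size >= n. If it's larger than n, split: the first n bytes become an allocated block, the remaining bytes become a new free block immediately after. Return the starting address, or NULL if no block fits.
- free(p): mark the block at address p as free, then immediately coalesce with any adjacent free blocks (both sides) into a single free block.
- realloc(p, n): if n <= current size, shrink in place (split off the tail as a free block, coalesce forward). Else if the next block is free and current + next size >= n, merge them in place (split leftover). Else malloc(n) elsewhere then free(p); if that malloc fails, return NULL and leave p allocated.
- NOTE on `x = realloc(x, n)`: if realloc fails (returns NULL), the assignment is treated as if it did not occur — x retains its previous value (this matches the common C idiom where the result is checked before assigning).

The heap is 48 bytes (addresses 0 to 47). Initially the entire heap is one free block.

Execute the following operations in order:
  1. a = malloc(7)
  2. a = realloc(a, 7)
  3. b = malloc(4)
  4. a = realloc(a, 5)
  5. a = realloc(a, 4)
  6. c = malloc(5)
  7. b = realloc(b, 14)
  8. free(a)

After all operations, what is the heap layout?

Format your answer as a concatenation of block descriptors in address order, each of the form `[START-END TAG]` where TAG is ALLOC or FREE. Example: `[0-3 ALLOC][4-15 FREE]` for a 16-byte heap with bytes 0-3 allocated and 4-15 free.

Answer: [0-10 FREE][11-15 ALLOC][16-29 ALLOC][30-47 FREE]

Derivation:
Op 1: a = malloc(7) -> a = 0; heap: [0-6 ALLOC][7-47 FREE]
Op 2: a = realloc(a, 7) -> a = 0; heap: [0-6 ALLOC][7-47 FREE]
Op 3: b = malloc(4) -> b = 7; heap: [0-6 ALLOC][7-10 ALLOC][11-47 FREE]
Op 4: a = realloc(a, 5) -> a = 0; heap: [0-4 ALLOC][5-6 FREE][7-10 ALLOC][11-47 FREE]
Op 5: a = realloc(a, 4) -> a = 0; heap: [0-3 ALLOC][4-6 FREE][7-10 ALLOC][11-47 FREE]
Op 6: c = malloc(5) -> c = 11; heap: [0-3 ALLOC][4-6 FREE][7-10 ALLOC][11-15 ALLOC][16-47 FREE]
Op 7: b = realloc(b, 14) -> b = 16; heap: [0-3 ALLOC][4-10 FREE][11-15 ALLOC][16-29 ALLOC][30-47 FREE]
Op 8: free(a) -> (freed a); heap: [0-10 FREE][11-15 ALLOC][16-29 ALLOC][30-47 FREE]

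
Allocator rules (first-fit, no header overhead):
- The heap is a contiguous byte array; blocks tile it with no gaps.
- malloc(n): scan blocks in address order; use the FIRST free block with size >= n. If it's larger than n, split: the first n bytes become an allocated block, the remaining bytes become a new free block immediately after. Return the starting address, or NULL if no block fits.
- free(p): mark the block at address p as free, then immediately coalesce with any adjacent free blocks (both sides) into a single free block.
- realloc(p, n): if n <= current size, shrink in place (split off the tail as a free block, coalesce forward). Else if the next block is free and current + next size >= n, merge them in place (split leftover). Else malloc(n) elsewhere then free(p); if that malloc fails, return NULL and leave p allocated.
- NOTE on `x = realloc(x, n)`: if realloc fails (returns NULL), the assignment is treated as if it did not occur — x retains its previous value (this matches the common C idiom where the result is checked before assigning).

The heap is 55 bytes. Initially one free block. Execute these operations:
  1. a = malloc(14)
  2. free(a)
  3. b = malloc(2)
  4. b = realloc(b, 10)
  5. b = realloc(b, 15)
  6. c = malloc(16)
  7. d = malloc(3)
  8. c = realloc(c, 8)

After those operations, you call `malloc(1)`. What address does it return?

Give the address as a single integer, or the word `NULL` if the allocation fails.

Answer: 23

Derivation:
Op 1: a = malloc(14) -> a = 0; heap: [0-13 ALLOC][14-54 FREE]
Op 2: free(a) -> (freed a); heap: [0-54 FREE]
Op 3: b = malloc(2) -> b = 0; heap: [0-1 ALLOC][2-54 FREE]
Op 4: b = realloc(b, 10) -> b = 0; heap: [0-9 ALLOC][10-54 FREE]
Op 5: b = realloc(b, 15) -> b = 0; heap: [0-14 ALLOC][15-54 FREE]
Op 6: c = malloc(16) -> c = 15; heap: [0-14 ALLOC][15-30 ALLOC][31-54 FREE]
Op 7: d = malloc(3) -> d = 31; heap: [0-14 ALLOC][15-30 ALLOC][31-33 ALLOC][34-54 FREE]
Op 8: c = realloc(c, 8) -> c = 15; heap: [0-14 ALLOC][15-22 ALLOC][23-30 FREE][31-33 ALLOC][34-54 FREE]
malloc(1): first-fit scan over [0-14 ALLOC][15-22 ALLOC][23-30 FREE][31-33 ALLOC][34-54 FREE] -> 23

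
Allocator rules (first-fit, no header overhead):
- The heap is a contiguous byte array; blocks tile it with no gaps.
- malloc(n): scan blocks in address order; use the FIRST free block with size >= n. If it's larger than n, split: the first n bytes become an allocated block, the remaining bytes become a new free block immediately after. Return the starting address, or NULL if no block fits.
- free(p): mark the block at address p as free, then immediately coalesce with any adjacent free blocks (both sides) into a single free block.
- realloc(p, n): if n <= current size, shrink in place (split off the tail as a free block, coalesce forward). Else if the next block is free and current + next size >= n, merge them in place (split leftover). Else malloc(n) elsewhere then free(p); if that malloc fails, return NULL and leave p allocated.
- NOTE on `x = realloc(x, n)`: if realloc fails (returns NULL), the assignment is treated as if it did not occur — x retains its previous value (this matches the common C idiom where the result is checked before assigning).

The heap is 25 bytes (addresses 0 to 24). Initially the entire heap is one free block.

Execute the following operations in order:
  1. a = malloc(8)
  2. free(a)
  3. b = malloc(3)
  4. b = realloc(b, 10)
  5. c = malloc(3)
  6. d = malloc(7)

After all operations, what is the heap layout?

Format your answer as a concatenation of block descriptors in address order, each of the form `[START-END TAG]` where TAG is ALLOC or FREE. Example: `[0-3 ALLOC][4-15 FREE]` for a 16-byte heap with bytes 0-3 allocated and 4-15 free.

Answer: [0-9 ALLOC][10-12 ALLOC][13-19 ALLOC][20-24 FREE]

Derivation:
Op 1: a = malloc(8) -> a = 0; heap: [0-7 ALLOC][8-24 FREE]
Op 2: free(a) -> (freed a); heap: [0-24 FREE]
Op 3: b = malloc(3) -> b = 0; heap: [0-2 ALLOC][3-24 FREE]
Op 4: b = realloc(b, 10) -> b = 0; heap: [0-9 ALLOC][10-24 FREE]
Op 5: c = malloc(3) -> c = 10; heap: [0-9 ALLOC][10-12 ALLOC][13-24 FREE]
Op 6: d = malloc(7) -> d = 13; heap: [0-9 ALLOC][10-12 ALLOC][13-19 ALLOC][20-24 FREE]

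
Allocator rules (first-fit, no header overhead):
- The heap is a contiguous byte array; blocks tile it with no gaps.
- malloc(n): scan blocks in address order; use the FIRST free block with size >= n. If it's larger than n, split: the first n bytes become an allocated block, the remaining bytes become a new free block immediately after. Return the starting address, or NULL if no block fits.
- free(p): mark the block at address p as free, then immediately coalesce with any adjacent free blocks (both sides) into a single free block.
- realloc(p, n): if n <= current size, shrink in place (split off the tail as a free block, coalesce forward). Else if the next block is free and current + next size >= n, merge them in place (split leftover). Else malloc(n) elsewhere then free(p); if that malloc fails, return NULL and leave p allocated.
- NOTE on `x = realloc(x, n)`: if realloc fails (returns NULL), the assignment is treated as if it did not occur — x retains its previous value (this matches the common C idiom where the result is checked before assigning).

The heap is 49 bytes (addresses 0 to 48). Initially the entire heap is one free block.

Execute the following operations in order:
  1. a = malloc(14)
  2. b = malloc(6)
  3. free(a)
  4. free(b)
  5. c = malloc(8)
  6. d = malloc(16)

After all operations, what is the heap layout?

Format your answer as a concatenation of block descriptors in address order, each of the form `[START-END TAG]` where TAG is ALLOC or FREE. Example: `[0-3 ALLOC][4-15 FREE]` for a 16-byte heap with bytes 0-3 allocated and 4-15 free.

Op 1: a = malloc(14) -> a = 0; heap: [0-13 ALLOC][14-48 FREE]
Op 2: b = malloc(6) -> b = 14; heap: [0-13 ALLOC][14-19 ALLOC][20-48 FREE]
Op 3: free(a) -> (freed a); heap: [0-13 FREE][14-19 ALLOC][20-48 FREE]
Op 4: free(b) -> (freed b); heap: [0-48 FREE]
Op 5: c = malloc(8) -> c = 0; heap: [0-7 ALLOC][8-48 FREE]
Op 6: d = malloc(16) -> d = 8; heap: [0-7 ALLOC][8-23 ALLOC][24-48 FREE]

Answer: [0-7 ALLOC][8-23 ALLOC][24-48 FREE]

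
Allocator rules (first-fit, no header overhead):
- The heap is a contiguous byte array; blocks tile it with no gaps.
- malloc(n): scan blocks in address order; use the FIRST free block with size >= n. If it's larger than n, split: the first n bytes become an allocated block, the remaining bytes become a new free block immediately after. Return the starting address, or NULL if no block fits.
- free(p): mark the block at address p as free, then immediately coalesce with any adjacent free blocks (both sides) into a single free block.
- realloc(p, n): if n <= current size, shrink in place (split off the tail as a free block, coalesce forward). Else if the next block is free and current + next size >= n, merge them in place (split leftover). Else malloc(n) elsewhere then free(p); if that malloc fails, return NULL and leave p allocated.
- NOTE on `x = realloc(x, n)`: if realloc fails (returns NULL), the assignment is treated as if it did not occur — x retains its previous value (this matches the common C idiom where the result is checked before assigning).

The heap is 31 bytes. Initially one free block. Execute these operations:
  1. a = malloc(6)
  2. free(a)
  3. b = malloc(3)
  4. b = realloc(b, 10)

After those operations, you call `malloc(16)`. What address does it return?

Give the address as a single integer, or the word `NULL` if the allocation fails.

Answer: 10

Derivation:
Op 1: a = malloc(6) -> a = 0; heap: [0-5 ALLOC][6-30 FREE]
Op 2: free(a) -> (freed a); heap: [0-30 FREE]
Op 3: b = malloc(3) -> b = 0; heap: [0-2 ALLOC][3-30 FREE]
Op 4: b = realloc(b, 10) -> b = 0; heap: [0-9 ALLOC][10-30 FREE]
malloc(16): first-fit scan over [0-9 ALLOC][10-30 FREE] -> 10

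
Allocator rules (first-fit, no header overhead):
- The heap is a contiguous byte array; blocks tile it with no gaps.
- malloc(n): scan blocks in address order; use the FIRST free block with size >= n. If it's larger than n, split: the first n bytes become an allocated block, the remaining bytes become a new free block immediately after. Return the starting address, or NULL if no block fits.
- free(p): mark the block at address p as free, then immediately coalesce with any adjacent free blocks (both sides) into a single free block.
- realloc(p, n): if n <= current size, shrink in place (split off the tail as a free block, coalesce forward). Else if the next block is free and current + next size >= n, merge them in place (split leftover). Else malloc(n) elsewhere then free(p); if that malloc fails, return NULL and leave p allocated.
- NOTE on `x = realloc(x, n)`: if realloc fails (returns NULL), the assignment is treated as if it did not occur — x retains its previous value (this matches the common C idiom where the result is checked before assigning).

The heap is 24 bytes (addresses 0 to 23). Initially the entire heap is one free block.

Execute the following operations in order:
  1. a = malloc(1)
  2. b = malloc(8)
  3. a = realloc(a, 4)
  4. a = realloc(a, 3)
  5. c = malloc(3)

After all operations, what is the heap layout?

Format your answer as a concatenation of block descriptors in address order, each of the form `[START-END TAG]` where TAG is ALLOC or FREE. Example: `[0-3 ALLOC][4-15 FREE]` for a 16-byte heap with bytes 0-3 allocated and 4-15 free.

Answer: [0-0 FREE][1-8 ALLOC][9-11 ALLOC][12-14 ALLOC][15-23 FREE]

Derivation:
Op 1: a = malloc(1) -> a = 0; heap: [0-0 ALLOC][1-23 FREE]
Op 2: b = malloc(8) -> b = 1; heap: [0-0 ALLOC][1-8 ALLOC][9-23 FREE]
Op 3: a = realloc(a, 4) -> a = 9; heap: [0-0 FREE][1-8 ALLOC][9-12 ALLOC][13-23 FREE]
Op 4: a = realloc(a, 3) -> a = 9; heap: [0-0 FREE][1-8 ALLOC][9-11 ALLOC][12-23 FREE]
Op 5: c = malloc(3) -> c = 12; heap: [0-0 FREE][1-8 ALLOC][9-11 ALLOC][12-14 ALLOC][15-23 FREE]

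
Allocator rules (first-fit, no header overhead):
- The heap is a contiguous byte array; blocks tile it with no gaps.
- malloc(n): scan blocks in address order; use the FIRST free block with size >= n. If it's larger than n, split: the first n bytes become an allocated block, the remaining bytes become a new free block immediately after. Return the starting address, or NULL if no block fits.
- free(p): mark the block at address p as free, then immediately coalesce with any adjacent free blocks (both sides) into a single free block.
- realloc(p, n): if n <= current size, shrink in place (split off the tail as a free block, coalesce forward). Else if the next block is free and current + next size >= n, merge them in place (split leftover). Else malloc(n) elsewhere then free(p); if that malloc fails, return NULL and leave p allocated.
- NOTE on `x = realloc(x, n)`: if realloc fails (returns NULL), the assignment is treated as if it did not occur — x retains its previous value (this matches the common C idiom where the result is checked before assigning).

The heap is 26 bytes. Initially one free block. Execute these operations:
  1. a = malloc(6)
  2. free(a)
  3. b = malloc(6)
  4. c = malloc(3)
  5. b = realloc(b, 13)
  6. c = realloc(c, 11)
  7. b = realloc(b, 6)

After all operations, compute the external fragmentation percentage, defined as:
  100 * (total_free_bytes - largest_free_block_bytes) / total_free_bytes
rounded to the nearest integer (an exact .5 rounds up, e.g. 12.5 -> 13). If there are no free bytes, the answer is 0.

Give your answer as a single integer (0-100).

Op 1: a = malloc(6) -> a = 0; heap: [0-5 ALLOC][6-25 FREE]
Op 2: free(a) -> (freed a); heap: [0-25 FREE]
Op 3: b = malloc(6) -> b = 0; heap: [0-5 ALLOC][6-25 FREE]
Op 4: c = malloc(3) -> c = 6; heap: [0-5 ALLOC][6-8 ALLOC][9-25 FREE]
Op 5: b = realloc(b, 13) -> b = 9; heap: [0-5 FREE][6-8 ALLOC][9-21 ALLOC][22-25 FREE]
Op 6: c = realloc(c, 11) -> NULL (c unchanged); heap: [0-5 FREE][6-8 ALLOC][9-21 ALLOC][22-25 FREE]
Op 7: b = realloc(b, 6) -> b = 9; heap: [0-5 FREE][6-8 ALLOC][9-14 ALLOC][15-25 FREE]
Free blocks: [6 11] total_free=17 largest=11 -> 100*(17-11)/17 = 600/17 ≈ 35.294 -> rounds to 35

Answer: 35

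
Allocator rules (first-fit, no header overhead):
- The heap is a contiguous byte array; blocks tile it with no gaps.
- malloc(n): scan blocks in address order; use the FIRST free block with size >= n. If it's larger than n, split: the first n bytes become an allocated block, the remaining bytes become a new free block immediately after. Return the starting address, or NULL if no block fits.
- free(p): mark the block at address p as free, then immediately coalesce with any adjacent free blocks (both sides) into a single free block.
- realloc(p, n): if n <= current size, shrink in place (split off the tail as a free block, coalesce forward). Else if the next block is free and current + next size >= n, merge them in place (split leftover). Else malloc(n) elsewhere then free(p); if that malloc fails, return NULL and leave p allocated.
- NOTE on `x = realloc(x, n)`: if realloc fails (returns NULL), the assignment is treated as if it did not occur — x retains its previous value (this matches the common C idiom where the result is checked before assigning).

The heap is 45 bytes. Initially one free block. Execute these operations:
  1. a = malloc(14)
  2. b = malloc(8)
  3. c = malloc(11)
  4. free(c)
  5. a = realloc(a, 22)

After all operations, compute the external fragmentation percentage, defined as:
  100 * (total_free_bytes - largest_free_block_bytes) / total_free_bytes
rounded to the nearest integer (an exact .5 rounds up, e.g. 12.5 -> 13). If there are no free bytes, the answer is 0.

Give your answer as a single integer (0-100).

Op 1: a = malloc(14) -> a = 0; heap: [0-13 ALLOC][14-44 FREE]
Op 2: b = malloc(8) -> b = 14; heap: [0-13 ALLOC][14-21 ALLOC][22-44 FREE]
Op 3: c = malloc(11) -> c = 22; heap: [0-13 ALLOC][14-21 ALLOC][22-32 ALLOC][33-44 FREE]
Op 4: free(c) -> (freed c); heap: [0-13 ALLOC][14-21 ALLOC][22-44 FREE]
Op 5: a = realloc(a, 22) -> a = 22; heap: [0-13 FREE][14-21 ALLOC][22-43 ALLOC][44-44 FREE]
Free blocks: [14 1] total_free=15 largest=14 -> 100*(15-14)/15 = 100/15 ≈ 6.667 -> rounds to 7

Answer: 7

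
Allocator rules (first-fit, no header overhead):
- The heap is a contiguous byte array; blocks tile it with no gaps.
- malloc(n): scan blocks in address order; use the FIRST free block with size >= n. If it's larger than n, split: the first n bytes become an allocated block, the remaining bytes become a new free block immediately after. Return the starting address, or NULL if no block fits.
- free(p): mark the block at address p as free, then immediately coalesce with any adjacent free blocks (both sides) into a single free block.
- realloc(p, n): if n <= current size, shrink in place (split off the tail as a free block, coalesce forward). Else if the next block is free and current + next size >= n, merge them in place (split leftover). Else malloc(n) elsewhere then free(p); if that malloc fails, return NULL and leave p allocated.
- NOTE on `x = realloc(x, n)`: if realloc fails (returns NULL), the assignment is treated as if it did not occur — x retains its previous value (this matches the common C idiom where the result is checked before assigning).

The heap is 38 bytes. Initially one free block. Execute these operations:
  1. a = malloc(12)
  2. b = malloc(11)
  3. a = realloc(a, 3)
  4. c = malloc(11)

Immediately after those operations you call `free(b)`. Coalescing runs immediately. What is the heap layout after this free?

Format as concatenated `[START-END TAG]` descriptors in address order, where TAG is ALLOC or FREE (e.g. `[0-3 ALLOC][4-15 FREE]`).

Answer: [0-2 ALLOC][3-22 FREE][23-33 ALLOC][34-37 FREE]

Derivation:
Op 1: a = malloc(12) -> a = 0; heap: [0-11 ALLOC][12-37 FREE]
Op 2: b = malloc(11) -> b = 12; heap: [0-11 ALLOC][12-22 ALLOC][23-37 FREE]
Op 3: a = realloc(a, 3) -> a = 0; heap: [0-2 ALLOC][3-11 FREE][12-22 ALLOC][23-37 FREE]
Op 4: c = malloc(11) -> c = 23; heap: [0-2 ALLOC][3-11 FREE][12-22 ALLOC][23-33 ALLOC][34-37 FREE]
free(b): b = 12 -> block [12-22 ALLOC]; mark free, coalesce with adjacent free neighbors -> [0-2 ALLOC][3-22 FREE][23-33 ALLOC][34-37 FREE]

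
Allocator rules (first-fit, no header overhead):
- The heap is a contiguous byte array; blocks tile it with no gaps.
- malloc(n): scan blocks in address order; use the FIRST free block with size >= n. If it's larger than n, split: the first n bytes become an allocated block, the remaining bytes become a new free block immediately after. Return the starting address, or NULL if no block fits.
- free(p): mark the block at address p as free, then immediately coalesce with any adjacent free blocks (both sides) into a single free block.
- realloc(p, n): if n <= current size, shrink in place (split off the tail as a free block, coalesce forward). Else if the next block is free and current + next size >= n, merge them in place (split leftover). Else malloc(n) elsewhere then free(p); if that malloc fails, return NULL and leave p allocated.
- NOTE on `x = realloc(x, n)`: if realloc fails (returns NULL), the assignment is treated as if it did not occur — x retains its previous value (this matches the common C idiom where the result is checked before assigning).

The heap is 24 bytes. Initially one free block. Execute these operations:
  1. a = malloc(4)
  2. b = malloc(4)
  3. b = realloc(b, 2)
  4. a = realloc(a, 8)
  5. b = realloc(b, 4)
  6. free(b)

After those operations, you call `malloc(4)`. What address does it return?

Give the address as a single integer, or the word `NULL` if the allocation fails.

Answer: 0

Derivation:
Op 1: a = malloc(4) -> a = 0; heap: [0-3 ALLOC][4-23 FREE]
Op 2: b = malloc(4) -> b = 4; heap: [0-3 ALLOC][4-7 ALLOC][8-23 FREE]
Op 3: b = realloc(b, 2) -> b = 4; heap: [0-3 ALLOC][4-5 ALLOC][6-23 FREE]
Op 4: a = realloc(a, 8) -> a = 6; heap: [0-3 FREE][4-5 ALLOC][6-13 ALLOC][14-23 FREE]
Op 5: b = realloc(b, 4) -> b = 0; heap: [0-3 ALLOC][4-5 FREE][6-13 ALLOC][14-23 FREE]
Op 6: free(b) -> (freed b); heap: [0-5 FREE][6-13 ALLOC][14-23 FREE]
malloc(4): first-fit scan over [0-5 FREE][6-13 ALLOC][14-23 FREE] -> 0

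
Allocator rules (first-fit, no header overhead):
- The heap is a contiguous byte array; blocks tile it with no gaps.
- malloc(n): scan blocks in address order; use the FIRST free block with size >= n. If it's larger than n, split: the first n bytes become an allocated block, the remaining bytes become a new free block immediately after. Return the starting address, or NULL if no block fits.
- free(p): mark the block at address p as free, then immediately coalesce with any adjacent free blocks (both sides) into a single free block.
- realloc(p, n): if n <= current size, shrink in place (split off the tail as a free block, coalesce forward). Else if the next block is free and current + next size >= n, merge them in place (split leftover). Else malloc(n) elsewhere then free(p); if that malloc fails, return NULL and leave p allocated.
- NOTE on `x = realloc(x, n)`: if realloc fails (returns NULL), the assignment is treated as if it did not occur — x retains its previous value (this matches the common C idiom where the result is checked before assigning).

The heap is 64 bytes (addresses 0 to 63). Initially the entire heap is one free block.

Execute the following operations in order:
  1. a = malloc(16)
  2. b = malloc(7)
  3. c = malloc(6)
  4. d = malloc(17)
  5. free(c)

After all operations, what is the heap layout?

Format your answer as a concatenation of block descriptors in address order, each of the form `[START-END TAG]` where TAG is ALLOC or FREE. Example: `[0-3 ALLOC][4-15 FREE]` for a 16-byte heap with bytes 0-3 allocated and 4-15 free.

Answer: [0-15 ALLOC][16-22 ALLOC][23-28 FREE][29-45 ALLOC][46-63 FREE]

Derivation:
Op 1: a = malloc(16) -> a = 0; heap: [0-15 ALLOC][16-63 FREE]
Op 2: b = malloc(7) -> b = 16; heap: [0-15 ALLOC][16-22 ALLOC][23-63 FREE]
Op 3: c = malloc(6) -> c = 23; heap: [0-15 ALLOC][16-22 ALLOC][23-28 ALLOC][29-63 FREE]
Op 4: d = malloc(17) -> d = 29; heap: [0-15 ALLOC][16-22 ALLOC][23-28 ALLOC][29-45 ALLOC][46-63 FREE]
Op 5: free(c) -> (freed c); heap: [0-15 ALLOC][16-22 ALLOC][23-28 FREE][29-45 ALLOC][46-63 FREE]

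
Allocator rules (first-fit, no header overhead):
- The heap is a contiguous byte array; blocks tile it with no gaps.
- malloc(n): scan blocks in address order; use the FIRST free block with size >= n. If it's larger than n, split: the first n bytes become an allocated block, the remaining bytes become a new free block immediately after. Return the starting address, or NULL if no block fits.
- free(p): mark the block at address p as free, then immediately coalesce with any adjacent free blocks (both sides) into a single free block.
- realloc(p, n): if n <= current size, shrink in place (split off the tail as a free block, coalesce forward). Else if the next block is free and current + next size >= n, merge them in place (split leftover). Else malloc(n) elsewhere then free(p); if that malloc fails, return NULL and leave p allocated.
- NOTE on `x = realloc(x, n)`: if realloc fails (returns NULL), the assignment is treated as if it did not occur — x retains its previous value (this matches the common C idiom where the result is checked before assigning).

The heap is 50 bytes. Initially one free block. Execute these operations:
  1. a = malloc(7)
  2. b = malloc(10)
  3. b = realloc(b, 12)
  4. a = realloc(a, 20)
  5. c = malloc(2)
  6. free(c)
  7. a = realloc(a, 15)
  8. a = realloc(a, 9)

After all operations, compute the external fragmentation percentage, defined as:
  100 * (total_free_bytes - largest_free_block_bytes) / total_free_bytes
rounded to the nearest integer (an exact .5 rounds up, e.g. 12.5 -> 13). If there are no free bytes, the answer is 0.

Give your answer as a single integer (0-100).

Answer: 24

Derivation:
Op 1: a = malloc(7) -> a = 0; heap: [0-6 ALLOC][7-49 FREE]
Op 2: b = malloc(10) -> b = 7; heap: [0-6 ALLOC][7-16 ALLOC][17-49 FREE]
Op 3: b = realloc(b, 12) -> b = 7; heap: [0-6 ALLOC][7-18 ALLOC][19-49 FREE]
Op 4: a = realloc(a, 20) -> a = 19; heap: [0-6 FREE][7-18 ALLOC][19-38 ALLOC][39-49 FREE]
Op 5: c = malloc(2) -> c = 0; heap: [0-1 ALLOC][2-6 FREE][7-18 ALLOC][19-38 ALLOC][39-49 FREE]
Op 6: free(c) -> (freed c); heap: [0-6 FREE][7-18 ALLOC][19-38 ALLOC][39-49 FREE]
Op 7: a = realloc(a, 15) -> a = 19; heap: [0-6 FREE][7-18 ALLOC][19-33 ALLOC][34-49 FREE]
Op 8: a = realloc(a, 9) -> a = 19; heap: [0-6 FREE][7-18 ALLOC][19-27 ALLOC][28-49 FREE]
Free blocks: [7 22] total_free=29 largest=22 -> 100*(29-22)/29 = 700/29 ≈ 24.138 -> rounds to 24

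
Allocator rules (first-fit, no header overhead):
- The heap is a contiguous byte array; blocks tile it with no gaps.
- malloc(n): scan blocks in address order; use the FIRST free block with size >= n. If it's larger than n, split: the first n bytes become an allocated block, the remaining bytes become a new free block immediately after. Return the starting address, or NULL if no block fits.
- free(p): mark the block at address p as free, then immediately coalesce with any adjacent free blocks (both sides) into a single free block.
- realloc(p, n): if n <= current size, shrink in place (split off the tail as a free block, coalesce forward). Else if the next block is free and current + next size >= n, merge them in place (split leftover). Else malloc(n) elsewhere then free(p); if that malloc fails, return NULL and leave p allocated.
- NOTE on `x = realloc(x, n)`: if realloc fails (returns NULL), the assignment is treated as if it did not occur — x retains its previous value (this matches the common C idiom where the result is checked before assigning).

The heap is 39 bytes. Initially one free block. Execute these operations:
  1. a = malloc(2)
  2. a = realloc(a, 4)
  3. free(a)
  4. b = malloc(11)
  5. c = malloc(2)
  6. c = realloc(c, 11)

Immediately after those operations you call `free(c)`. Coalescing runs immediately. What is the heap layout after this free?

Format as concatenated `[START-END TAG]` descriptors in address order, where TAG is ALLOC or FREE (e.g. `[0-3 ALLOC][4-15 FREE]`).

Op 1: a = malloc(2) -> a = 0; heap: [0-1 ALLOC][2-38 FREE]
Op 2: a = realloc(a, 4) -> a = 0; heap: [0-3 ALLOC][4-38 FREE]
Op 3: free(a) -> (freed a); heap: [0-38 FREE]
Op 4: b = malloc(11) -> b = 0; heap: [0-10 ALLOC][11-38 FREE]
Op 5: c = malloc(2) -> c = 11; heap: [0-10 ALLOC][11-12 ALLOC][13-38 FREE]
Op 6: c = realloc(c, 11) -> c = 11; heap: [0-10 ALLOC][11-21 ALLOC][22-38 FREE]
free(c): c = 11 -> block [11-21 ALLOC]; mark free, coalesce with adjacent free neighbors -> [0-10 ALLOC][11-38 FREE]

Answer: [0-10 ALLOC][11-38 FREE]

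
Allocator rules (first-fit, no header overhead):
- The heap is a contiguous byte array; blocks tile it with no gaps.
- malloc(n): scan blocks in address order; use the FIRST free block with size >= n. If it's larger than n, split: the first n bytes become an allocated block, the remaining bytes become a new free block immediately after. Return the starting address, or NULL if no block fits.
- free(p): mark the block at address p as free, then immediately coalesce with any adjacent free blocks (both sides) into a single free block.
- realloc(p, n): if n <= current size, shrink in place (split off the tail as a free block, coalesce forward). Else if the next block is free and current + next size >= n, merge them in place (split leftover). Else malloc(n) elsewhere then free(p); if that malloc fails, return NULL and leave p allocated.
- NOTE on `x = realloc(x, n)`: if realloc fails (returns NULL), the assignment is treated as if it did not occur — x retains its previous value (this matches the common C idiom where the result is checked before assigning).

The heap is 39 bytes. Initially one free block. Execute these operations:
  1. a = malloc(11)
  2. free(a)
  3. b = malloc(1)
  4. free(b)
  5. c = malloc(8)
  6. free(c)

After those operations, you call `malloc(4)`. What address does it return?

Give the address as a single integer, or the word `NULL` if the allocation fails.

Answer: 0

Derivation:
Op 1: a = malloc(11) -> a = 0; heap: [0-10 ALLOC][11-38 FREE]
Op 2: free(a) -> (freed a); heap: [0-38 FREE]
Op 3: b = malloc(1) -> b = 0; heap: [0-0 ALLOC][1-38 FREE]
Op 4: free(b) -> (freed b); heap: [0-38 FREE]
Op 5: c = malloc(8) -> c = 0; heap: [0-7 ALLOC][8-38 FREE]
Op 6: free(c) -> (freed c); heap: [0-38 FREE]
malloc(4): first-fit scan over [0-38 FREE] -> 0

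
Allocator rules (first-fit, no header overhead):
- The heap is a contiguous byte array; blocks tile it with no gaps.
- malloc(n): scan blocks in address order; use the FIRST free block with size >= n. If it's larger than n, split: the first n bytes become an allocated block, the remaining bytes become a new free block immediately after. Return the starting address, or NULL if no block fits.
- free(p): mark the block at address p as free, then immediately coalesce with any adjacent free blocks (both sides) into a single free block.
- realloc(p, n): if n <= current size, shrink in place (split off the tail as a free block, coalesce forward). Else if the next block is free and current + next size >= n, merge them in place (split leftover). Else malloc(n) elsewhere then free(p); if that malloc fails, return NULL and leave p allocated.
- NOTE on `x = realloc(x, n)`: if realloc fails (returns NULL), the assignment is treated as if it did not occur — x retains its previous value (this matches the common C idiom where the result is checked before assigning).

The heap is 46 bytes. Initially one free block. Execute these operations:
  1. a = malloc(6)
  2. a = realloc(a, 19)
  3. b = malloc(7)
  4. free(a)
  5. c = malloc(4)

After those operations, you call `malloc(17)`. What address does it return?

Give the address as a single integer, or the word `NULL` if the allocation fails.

Answer: 26

Derivation:
Op 1: a = malloc(6) -> a = 0; heap: [0-5 ALLOC][6-45 FREE]
Op 2: a = realloc(a, 19) -> a = 0; heap: [0-18 ALLOC][19-45 FREE]
Op 3: b = malloc(7) -> b = 19; heap: [0-18 ALLOC][19-25 ALLOC][26-45 FREE]
Op 4: free(a) -> (freed a); heap: [0-18 FREE][19-25 ALLOC][26-45 FREE]
Op 5: c = malloc(4) -> c = 0; heap: [0-3 ALLOC][4-18 FREE][19-25 ALLOC][26-45 FREE]
malloc(17): first-fit scan over [0-3 ALLOC][4-18 FREE][19-25 ALLOC][26-45 FREE] -> 26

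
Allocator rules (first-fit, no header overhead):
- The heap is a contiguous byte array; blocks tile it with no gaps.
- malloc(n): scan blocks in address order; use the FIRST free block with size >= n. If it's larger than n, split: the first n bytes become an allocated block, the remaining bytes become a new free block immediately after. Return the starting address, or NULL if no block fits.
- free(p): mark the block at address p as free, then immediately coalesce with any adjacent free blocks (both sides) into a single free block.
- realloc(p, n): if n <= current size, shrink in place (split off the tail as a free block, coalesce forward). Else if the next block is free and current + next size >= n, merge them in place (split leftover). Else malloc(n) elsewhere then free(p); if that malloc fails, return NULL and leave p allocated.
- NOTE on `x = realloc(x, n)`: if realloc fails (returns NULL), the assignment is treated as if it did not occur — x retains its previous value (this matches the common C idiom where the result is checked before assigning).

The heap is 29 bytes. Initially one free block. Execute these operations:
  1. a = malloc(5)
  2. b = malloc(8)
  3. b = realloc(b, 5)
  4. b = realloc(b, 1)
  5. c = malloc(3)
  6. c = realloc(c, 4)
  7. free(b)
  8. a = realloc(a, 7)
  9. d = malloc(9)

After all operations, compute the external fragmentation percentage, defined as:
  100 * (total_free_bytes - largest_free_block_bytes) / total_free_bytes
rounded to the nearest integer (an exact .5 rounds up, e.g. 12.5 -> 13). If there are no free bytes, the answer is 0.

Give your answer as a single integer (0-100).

Op 1: a = malloc(5) -> a = 0; heap: [0-4 ALLOC][5-28 FREE]
Op 2: b = malloc(8) -> b = 5; heap: [0-4 ALLOC][5-12 ALLOC][13-28 FREE]
Op 3: b = realloc(b, 5) -> b = 5; heap: [0-4 ALLOC][5-9 ALLOC][10-28 FREE]
Op 4: b = realloc(b, 1) -> b = 5; heap: [0-4 ALLOC][5-5 ALLOC][6-28 FREE]
Op 5: c = malloc(3) -> c = 6; heap: [0-4 ALLOC][5-5 ALLOC][6-8 ALLOC][9-28 FREE]
Op 6: c = realloc(c, 4) -> c = 6; heap: [0-4 ALLOC][5-5 ALLOC][6-9 ALLOC][10-28 FREE]
Op 7: free(b) -> (freed b); heap: [0-4 ALLOC][5-5 FREE][6-9 ALLOC][10-28 FREE]
Op 8: a = realloc(a, 7) -> a = 10; heap: [0-5 FREE][6-9 ALLOC][10-16 ALLOC][17-28 FREE]
Op 9: d = malloc(9) -> d = 17; heap: [0-5 FREE][6-9 ALLOC][10-16 ALLOC][17-25 ALLOC][26-28 FREE]
Free blocks: [6 3] total_free=9 largest=6 -> 100*(9-6)/9 = 300/9 ≈ 33.333 -> rounds to 33

Answer: 33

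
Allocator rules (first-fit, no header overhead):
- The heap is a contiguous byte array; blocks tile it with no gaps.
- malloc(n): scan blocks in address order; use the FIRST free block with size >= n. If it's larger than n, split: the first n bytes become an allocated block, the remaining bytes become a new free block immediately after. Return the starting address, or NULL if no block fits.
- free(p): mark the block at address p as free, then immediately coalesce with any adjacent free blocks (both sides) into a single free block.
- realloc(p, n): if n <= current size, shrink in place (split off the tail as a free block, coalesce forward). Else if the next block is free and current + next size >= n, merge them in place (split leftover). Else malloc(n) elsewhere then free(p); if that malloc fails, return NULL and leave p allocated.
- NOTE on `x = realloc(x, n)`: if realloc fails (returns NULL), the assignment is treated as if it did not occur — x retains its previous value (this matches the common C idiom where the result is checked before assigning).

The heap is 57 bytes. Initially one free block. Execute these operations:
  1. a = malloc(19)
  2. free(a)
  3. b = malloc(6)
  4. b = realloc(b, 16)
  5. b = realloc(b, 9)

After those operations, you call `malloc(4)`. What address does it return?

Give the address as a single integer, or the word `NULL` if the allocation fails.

Answer: 9

Derivation:
Op 1: a = malloc(19) -> a = 0; heap: [0-18 ALLOC][19-56 FREE]
Op 2: free(a) -> (freed a); heap: [0-56 FREE]
Op 3: b = malloc(6) -> b = 0; heap: [0-5 ALLOC][6-56 FREE]
Op 4: b = realloc(b, 16) -> b = 0; heap: [0-15 ALLOC][16-56 FREE]
Op 5: b = realloc(b, 9) -> b = 0; heap: [0-8 ALLOC][9-56 FREE]
malloc(4): first-fit scan over [0-8 ALLOC][9-56 FREE] -> 9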